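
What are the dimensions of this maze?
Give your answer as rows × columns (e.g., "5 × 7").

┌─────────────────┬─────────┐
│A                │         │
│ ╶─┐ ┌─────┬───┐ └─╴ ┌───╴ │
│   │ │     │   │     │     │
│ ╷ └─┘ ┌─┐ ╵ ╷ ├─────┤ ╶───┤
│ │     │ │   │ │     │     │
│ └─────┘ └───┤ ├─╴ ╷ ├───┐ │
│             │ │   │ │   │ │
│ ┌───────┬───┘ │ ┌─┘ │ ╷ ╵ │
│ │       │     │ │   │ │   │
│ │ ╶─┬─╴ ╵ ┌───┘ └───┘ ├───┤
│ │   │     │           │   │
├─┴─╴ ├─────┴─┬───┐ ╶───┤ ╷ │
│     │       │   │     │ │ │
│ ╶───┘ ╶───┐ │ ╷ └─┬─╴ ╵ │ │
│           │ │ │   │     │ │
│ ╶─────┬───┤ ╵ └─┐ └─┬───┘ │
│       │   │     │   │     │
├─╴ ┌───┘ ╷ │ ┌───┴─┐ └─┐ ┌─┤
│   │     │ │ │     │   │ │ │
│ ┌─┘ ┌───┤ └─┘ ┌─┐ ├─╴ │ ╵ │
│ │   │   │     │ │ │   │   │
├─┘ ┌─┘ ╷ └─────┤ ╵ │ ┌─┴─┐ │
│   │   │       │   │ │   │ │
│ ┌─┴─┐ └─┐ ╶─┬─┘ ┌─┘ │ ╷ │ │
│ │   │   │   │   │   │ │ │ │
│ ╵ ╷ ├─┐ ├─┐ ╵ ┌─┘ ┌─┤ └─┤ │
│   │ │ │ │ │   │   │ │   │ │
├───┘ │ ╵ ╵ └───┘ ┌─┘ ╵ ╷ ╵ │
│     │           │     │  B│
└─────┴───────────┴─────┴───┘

Counting the maze dimensions:
Rows (vertical): 15
Columns (horizontal): 14
Dimensions: 15 × 14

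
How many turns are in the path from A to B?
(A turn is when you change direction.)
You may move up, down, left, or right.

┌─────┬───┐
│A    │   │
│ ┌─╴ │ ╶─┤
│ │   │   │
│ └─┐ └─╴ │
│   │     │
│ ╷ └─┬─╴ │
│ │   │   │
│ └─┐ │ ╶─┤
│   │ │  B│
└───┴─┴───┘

Directions: right, right, down, down, right, right, down, left, down, right
Number of turns: 6

Solution:

┌─────┬───┐
│A → ↓│   │
│ ┌─╴ │ ╶─┤
│ │  ↓│   │
│ └─┐ └─╴ │
│   │↳ → ↓│
│ ╷ └─┬─╴ │
│ │   │↓ ↲│
│ └─┐ │ ╶─┤
│   │ │↳ B│
└───┴─┴───┘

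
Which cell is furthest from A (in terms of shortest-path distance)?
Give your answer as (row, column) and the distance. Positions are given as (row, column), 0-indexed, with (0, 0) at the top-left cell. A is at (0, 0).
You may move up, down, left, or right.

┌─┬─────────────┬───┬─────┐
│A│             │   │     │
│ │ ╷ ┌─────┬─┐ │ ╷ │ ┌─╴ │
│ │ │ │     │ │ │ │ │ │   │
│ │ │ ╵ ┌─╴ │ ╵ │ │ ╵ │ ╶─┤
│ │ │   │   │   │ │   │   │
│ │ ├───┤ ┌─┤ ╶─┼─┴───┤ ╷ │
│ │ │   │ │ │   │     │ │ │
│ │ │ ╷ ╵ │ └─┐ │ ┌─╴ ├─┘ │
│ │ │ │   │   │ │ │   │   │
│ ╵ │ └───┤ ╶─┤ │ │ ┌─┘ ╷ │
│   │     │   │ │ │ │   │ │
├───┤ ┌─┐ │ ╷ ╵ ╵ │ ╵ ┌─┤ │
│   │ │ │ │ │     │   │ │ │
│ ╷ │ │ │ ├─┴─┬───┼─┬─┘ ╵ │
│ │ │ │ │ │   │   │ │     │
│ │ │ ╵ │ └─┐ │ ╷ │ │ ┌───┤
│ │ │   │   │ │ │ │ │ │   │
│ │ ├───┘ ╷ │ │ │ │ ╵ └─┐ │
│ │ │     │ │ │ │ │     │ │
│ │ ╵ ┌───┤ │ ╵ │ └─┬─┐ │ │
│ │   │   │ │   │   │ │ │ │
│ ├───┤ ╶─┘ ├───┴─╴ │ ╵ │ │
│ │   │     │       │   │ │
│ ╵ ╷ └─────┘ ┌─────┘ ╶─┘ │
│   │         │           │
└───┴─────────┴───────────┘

Computing BFS distances from A to all cells:
Furthest cell: (7, 5)
Distance: 74 steps

Path from A to the furthest cell:

┌─┬─────────────┬───┬─────┐
│A│↱ ↓          │   │     │
│ │ ╷ ┌─────┬─┐ │ ╷ │ ┌─╴ │
│↓│↑│↓│↱ → ↓│ │ │ │ │ │   │
│ │ │ ╵ ┌─╴ │ ╵ │ │ ╵ │ ╶─┤
│↓│↑│↳ ↑│↓ ↲│   │ │   │   │
│ │ ├───┤ ┌─┤ ╶─┼─┴───┤ ╷ │
│↓│↑│↓ ↰│↓│ │   │     │ │ │
│ │ │ ╷ ╵ │ └─┐ │ ┌─╴ ├─┘ │
│↓│↑│↓│↑ ↲│   │ │ │   │   │
│ ╵ │ └───┤ ╶─┤ │ │ ┌─┘ ╷ │
│↳ ↑│↳ → ↓│   │ │ │ │   │ │
├───┤ ┌─┐ │ ╷ ╵ ╵ │ ╵ ┌─┤ │
│↓ ↰│ │ │↓│ │     │   │ │ │
│ ╷ │ │ │ ├─┴─┬───┼─┬─┘ ╵ │
│↓│↑│ │ │↓│B ↰│↓ ↰│ │     │
│ │ │ ╵ │ └─┐ │ ╷ │ │ ┌───┤
│↓│↑│   │↓  │↑│↓│↑│ │ │   │
│ │ ├───┘ ╷ │ │ │ │ ╵ └─┐ │
│↓│↑│↓ ← ↲│ │↑│↓│↑│     │ │
│ │ ╵ ┌───┤ │ ╵ │ └─┬─┐ │ │
│↓│↑ ↲│   │ │↑ ↲│↑ ↰│ │ │ │
│ ├───┤ ╶─┘ ├───┴─╴ │ ╵ │ │
│↓│↱ ↓│     │↱ → → ↑│   │ │
│ ╵ ╷ └─────┘ ┌─────┘ ╶─┘ │
│↳ ↑│↳ → → → ↑│           │
└───┴─────────┴───────────┘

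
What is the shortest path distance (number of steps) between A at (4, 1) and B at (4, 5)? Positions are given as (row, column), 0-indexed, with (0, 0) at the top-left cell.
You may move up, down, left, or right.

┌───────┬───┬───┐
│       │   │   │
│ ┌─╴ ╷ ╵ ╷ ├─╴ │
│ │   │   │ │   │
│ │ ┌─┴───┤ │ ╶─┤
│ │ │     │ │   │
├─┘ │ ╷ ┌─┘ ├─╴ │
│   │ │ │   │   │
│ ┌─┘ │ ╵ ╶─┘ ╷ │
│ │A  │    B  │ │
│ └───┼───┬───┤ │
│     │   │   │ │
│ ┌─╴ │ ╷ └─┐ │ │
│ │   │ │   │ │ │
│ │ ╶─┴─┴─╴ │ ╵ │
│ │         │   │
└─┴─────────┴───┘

Finding path from (4, 1) to (4, 5):
Path: (4,1) → (4,2) → (3,2) → (2,2) → (2,3) → (3,3) → (4,3) → (4,4) → (4,5)
Distance: 8 steps

Solution:

┌───────┬───┬───┐
│       │   │   │
│ ┌─╴ ╷ ╵ ╷ ├─╴ │
│ │   │   │ │   │
│ │ ┌─┴───┤ │ ╶─┤
│ │ │↱ ↓  │ │   │
├─┘ │ ╷ ┌─┘ ├─╴ │
│   │↑│↓│   │   │
│ ┌─┘ │ ╵ ╶─┘ ╷ │
│ │A ↑│↳ → B  │ │
│ └───┼───┬───┤ │
│     │   │   │ │
│ ┌─╴ │ ╷ └─┐ │ │
│ │   │ │   │ │ │
│ │ ╶─┴─┴─╴ │ ╵ │
│ │         │   │
└─┴─────────┴───┘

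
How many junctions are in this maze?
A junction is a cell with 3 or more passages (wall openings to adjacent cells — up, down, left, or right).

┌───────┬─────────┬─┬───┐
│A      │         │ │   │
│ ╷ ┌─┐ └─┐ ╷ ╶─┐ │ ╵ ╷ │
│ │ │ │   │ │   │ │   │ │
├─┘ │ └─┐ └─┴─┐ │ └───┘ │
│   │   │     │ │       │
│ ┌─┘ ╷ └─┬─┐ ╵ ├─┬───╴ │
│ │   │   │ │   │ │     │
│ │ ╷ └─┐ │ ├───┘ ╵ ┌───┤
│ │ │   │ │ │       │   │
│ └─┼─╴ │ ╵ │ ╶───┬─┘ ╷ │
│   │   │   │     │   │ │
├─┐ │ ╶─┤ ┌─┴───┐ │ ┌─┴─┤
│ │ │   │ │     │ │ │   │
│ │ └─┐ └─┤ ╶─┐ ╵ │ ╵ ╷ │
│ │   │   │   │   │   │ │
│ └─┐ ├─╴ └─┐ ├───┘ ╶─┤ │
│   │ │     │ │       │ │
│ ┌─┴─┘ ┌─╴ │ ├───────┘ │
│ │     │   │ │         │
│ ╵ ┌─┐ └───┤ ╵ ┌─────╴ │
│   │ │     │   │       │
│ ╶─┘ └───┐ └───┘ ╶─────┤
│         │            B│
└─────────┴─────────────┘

Checking each cell for number of passages:

Junctions found (3+ passages):
  (0, 1): 3 passages
  (0, 5): 3 passages
  (0, 6): 3 passages
  (2, 2): 3 passages
  (2, 11): 3 passages
  (3, 2): 3 passages
  (4, 8): 3 passages
  (5, 4): 3 passages
  (7, 9): 3 passages
  (8, 0): 3 passages
  (8, 4): 3 passages
  (8, 9): 3 passages
  (9, 3): 3 passages
  (9, 11): 3 passages
  (10, 0): 3 passages
  (11, 2): 3 passages
  (11, 8): 3 passages
Total junctions: 17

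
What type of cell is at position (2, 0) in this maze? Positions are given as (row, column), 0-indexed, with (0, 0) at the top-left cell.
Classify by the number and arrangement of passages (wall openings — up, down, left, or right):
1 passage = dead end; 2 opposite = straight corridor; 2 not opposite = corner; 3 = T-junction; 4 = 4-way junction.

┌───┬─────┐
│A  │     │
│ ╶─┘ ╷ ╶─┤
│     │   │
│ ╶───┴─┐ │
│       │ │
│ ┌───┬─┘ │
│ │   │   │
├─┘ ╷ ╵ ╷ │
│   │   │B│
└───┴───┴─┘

Checking cell at (2, 0):
Number of passages: 3
Cell type: T-junction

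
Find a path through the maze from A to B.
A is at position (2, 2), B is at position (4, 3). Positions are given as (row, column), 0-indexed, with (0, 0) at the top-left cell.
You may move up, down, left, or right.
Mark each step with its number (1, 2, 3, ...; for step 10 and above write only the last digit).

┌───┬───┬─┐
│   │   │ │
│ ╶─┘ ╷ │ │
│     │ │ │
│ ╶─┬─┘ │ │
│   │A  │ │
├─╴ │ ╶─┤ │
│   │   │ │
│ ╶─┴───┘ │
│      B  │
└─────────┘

Finding the shortest path from (2, 2) to (4, 3):
Path length: 15 steps
Directions: right → up → up → left → down → left → left → down → right → down → left → down → right → right → right

Solution:

┌───┬───┬─┐
│   │4 3│ │
│ ╶─┘ ╷ │ │
│7 6 5│2│ │
│ ╶─┬─┘ │ │
│8 9│A 1│ │
├─╴ │ ╶─┤ │
│1 0│   │ │
│ ╶─┴───┘ │
│2 3 4 B  │
└─────────┘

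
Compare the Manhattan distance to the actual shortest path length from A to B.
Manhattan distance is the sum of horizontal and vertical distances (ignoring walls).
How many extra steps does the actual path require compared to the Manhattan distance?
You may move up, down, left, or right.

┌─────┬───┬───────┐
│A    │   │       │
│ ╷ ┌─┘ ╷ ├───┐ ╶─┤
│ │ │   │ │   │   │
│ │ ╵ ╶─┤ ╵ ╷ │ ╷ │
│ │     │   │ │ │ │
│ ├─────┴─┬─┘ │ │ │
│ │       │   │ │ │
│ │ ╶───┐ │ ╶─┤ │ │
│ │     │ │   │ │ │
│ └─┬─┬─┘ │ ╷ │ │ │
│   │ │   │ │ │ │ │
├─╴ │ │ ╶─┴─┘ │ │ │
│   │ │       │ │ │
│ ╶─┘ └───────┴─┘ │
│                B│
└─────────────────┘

Manhattan distance: |7 - 0| + |8 - 0| = 15
Actual path length: 17
Extra steps: 17 - 15 = 2

Solution:

┌─────┬───┬───────┐
│A    │   │       │
│ ╷ ┌─┘ ╷ ├───┐ ╶─┤
│↓│ │   │ │   │   │
│ │ ╵ ╶─┤ ╵ ╷ │ ╷ │
│↓│     │   │ │ │ │
│ ├─────┴─┬─┘ │ │ │
│↓│       │   │ │ │
│ │ ╶───┐ │ ╶─┤ │ │
│↓│     │ │   │ │ │
│ └─┬─┬─┘ │ ╷ │ │ │
│↳ ↓│ │   │ │ │ │ │
├─╴ │ │ ╶─┴─┘ │ │ │
│↓ ↲│ │       │ │ │
│ ╶─┘ └───────┴─┘ │
│↳ → → → → → → → B│
└─────────────────┘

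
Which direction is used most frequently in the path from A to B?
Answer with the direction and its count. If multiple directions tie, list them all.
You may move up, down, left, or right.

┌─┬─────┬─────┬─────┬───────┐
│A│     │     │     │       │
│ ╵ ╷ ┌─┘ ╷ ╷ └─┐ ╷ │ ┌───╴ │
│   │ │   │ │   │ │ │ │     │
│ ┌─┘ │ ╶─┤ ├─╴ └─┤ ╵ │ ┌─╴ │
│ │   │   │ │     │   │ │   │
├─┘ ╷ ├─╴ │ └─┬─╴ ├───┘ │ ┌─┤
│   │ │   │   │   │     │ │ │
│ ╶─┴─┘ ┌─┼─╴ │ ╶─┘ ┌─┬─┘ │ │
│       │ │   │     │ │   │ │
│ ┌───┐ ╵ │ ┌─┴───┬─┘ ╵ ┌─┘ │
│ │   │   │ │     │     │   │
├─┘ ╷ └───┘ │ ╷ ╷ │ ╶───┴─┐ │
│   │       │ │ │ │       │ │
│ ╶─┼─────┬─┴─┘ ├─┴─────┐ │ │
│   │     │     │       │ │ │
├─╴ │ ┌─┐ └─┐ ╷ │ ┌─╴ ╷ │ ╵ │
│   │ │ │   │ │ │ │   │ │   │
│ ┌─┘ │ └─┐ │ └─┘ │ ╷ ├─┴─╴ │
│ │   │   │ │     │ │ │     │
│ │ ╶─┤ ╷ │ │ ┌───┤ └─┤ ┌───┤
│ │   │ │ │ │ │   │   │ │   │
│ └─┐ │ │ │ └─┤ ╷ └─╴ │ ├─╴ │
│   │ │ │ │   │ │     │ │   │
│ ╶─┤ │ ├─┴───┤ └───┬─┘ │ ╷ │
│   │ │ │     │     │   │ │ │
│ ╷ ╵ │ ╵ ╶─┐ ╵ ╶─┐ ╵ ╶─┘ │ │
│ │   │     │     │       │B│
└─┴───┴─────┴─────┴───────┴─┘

Directions: down, right, up, right, down, down, left, down, left, down, right, right, right, up, right, up, left, up, right, up, right, right, down, right, down, right, down, left, down, right, right, up, right, right, up, up, right, right, down, left, down, down, left, down, left, left, down, right, right, right, down, down, right, down, left, left, down, down, down, left, down, right, right, up, up, right, down, down
Counts: {'down': 23, 'right': 24, 'up': 10, 'left': 11}
Most common: right (24 times)

Solution:

┌─┬─────┬─────┬─────┬───────┐
│A│↱ ↓  │↱ → ↓│     │       │
│ ╵ ╷ ┌─┘ ╷ ╷ └─┐ ╷ │ ┌───╴ │
│↳ ↑│↓│↱ ↑│ │↳ ↓│ │ │ │↱ → ↓│
│ ┌─┘ │ ╶─┤ ├─╴ └─┤ ╵ │ ┌─╴ │
│ │↓ ↲│↑ ↰│ │  ↳ ↓│   │↑│↓ ↲│
├─┘ ╷ ├─╴ │ └─┬─╴ ├───┘ │ ┌─┤
│↓ ↲│ │↱ ↑│   │↓ ↲│↱ → ↑│↓│ │
│ ╶─┴─┘ ┌─┼─╴ │ ╶─┘ ┌─┬─┘ │ │
│↳ → → ↑│ │   │↳ → ↑│ │↓ ↲│ │
│ ┌───┐ ╵ │ ┌─┴───┬─┘ ╵ ┌─┘ │
│ │   │   │ │     │↓ ← ↲│   │
├─┘ ╷ └───┘ │ ╷ ╷ │ ╶───┴─┐ │
│   │       │ │ │ │↳ → → ↓│ │
│ ╶─┼─────┬─┴─┘ ├─┴─────┐ │ │
│   │     │     │       │↓│ │
├─╴ │ ┌─┐ └─┐ ╷ │ ┌─╴ ╷ │ ╵ │
│   │ │ │   │ │ │ │   │ │↳ ↓│
│ ┌─┘ │ └─┐ │ └─┘ │ ╷ ├─┴─╴ │
│ │   │   │ │     │ │ │↓ ← ↲│
│ │ ╶─┤ ╷ │ │ ┌───┤ └─┤ ┌───┤
│ │   │ │ │ │ │   │   │↓│   │
│ └─┐ │ │ │ └─┤ ╷ └─╴ │ ├─╴ │
│   │ │ │ │   │ │     │↓│↱ ↓│
│ ╶─┤ │ ├─┴───┤ └───┬─┘ │ ╷ │
│   │ │ │     │     │↓ ↲│↑│↓│
│ ╷ ╵ │ ╵ ╶─┐ ╵ ╶─┐ ╵ ╶─┘ │ │
│ │   │     │     │  ↳ → ↑│B│
└─┴───┴─────┴─────┴───────┴─┘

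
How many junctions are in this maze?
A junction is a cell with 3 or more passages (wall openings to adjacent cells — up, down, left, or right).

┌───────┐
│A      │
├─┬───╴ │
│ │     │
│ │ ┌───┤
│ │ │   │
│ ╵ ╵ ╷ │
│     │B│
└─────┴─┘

Checking each cell for number of passages:

Junctions found (3+ passages):
  (3, 1): 3 passages
Total junctions: 1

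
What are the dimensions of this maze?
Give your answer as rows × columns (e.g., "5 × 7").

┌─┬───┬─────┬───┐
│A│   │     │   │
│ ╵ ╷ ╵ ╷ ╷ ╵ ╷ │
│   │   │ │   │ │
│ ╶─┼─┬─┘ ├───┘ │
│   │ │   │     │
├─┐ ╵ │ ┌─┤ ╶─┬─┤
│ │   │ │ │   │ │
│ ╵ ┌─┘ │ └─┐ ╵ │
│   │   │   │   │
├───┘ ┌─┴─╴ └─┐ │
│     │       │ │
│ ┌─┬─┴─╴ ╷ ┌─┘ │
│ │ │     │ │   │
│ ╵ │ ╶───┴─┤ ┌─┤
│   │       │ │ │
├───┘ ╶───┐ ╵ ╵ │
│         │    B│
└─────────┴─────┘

Counting the maze dimensions:
Rows (vertical): 9
Columns (horizontal): 8
Dimensions: 9 × 8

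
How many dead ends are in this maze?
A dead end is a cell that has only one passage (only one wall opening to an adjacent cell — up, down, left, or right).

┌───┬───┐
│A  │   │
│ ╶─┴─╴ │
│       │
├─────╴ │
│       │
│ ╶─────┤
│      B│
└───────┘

Checking each cell for number of passages:

Dead ends found at positions:
  (0, 1)
  (0, 2)
  (3, 3)
Total dead ends: 3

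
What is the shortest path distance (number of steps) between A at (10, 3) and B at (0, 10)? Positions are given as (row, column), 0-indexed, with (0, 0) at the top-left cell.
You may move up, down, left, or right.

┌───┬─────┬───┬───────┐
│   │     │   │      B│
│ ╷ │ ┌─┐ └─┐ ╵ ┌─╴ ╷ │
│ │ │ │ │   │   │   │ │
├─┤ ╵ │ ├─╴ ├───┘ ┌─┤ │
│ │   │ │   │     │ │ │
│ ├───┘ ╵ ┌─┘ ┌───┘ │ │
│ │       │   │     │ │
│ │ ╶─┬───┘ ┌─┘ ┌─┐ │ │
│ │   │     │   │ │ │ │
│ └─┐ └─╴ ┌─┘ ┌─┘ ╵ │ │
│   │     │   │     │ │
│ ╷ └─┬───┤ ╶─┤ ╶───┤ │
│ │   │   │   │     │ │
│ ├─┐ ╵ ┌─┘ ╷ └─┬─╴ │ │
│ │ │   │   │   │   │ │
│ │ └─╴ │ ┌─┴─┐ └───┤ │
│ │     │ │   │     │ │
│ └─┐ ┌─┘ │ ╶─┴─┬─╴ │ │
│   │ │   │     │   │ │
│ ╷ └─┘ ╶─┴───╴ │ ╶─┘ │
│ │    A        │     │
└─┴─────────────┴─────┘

Finding path from (10, 3) to (0, 10):
Path: (10,3) → (9,3) → (9,4) → (8,4) → (7,4) → (7,5) → (6,5) → (6,6) → (7,6) → (7,7) → (8,7) → (8,8) → (8,9) → (9,9) → (9,8) → (10,8) → (10,9) → (10,10) → (9,10) → (8,10) → (7,10) → (6,10) → (5,10) → (4,10) → (3,10) → (2,10) → (1,10) → (0,10)
Distance: 27 steps

Solution:

┌───┬─────┬───┬───────┐
│   │     │   │      B│
│ ╷ │ ┌─┐ └─┐ ╵ ┌─╴ ╷ │
│ │ │ │ │   │   │   │↑│
├─┤ ╵ │ ├─╴ ├───┘ ┌─┤ │
│ │   │ │   │     │ │↑│
│ ├───┘ ╵ ┌─┘ ┌───┘ │ │
│ │       │   │     │↑│
│ │ ╶─┬───┘ ┌─┘ ┌─┐ │ │
│ │   │     │   │ │ │↑│
│ └─┐ └─╴ ┌─┘ ┌─┘ ╵ │ │
│   │     │   │     │↑│
│ ╷ └─┬───┤ ╶─┤ ╶───┤ │
│ │   │   │↱ ↓│     │↑│
│ ├─┐ ╵ ┌─┘ ╷ └─┬─╴ │ │
│ │ │   │↱ ↑│↳ ↓│   │↑│
│ │ └─╴ │ ┌─┴─┐ └───┤ │
│ │     │↑│   │↳ → ↓│↑│
│ └─┐ ┌─┘ │ ╶─┴─┬─╴ │ │
│   │ │↱ ↑│     │↓ ↲│↑│
│ ╷ └─┘ ╶─┴───╴ │ ╶─┘ │
│ │    A        │↳ → ↑│
└─┴─────────────┴─────┘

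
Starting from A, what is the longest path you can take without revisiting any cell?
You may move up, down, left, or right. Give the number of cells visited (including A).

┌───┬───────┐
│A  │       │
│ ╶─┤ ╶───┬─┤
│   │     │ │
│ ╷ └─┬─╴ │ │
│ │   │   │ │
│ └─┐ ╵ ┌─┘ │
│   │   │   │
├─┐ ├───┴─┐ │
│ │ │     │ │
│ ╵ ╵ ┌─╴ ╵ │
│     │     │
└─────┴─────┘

Finding longest simple path using DFS:
Start: (0, 0)
Longest path visits 17 cells
Path: A → down → down → down → right → down → down → right → up → right → right → down → right → up → up → up → up

Solution:

┌───┬───────┐
│A  │       │
│ ╶─┤ ╶───┬─┤
│↓  │     │B│
│ ╷ └─┬─╴ │ │
│↓│   │   │↑│
│ └─┐ ╵ ┌─┘ │
│↳ ↓│   │  ↑│
├─┐ ├───┴─┐ │
│ │↓│↱ → ↓│↑│
│ ╵ ╵ ┌─╴ ╵ │
│  ↳ ↑│  ↳ ↑│
└─────┴─────┘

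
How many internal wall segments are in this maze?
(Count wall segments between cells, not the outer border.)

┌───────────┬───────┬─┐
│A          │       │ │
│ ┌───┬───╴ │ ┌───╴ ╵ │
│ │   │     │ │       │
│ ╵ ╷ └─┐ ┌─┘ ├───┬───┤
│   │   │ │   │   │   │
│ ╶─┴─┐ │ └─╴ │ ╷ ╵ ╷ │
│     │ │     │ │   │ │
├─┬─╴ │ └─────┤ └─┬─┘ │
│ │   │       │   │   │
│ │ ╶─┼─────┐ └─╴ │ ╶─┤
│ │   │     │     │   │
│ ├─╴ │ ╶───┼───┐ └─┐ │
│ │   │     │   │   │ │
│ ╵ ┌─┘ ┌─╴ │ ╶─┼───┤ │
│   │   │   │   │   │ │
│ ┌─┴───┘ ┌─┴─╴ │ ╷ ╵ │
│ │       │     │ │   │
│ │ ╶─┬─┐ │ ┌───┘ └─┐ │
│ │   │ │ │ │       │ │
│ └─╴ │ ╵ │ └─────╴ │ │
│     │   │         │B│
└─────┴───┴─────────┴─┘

Counting internal wall segments:
Total internal walls: 100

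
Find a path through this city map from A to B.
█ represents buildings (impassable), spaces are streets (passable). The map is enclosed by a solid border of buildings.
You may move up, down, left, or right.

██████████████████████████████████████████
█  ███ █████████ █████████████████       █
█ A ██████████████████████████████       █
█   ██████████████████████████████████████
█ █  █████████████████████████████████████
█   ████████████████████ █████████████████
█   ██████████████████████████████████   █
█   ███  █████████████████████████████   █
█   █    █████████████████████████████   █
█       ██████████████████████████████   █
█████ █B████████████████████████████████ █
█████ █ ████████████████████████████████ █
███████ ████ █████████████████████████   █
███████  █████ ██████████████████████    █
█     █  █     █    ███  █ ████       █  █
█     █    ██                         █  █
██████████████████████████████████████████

Finding the shortest path from A to B:
Movement: cardinal only
Path length: 13 steps
Directions: down → right → down → down → down → down → down → down → right → right → right → right → down

Solution:

██████████████████████████████████████████
█  ███ █████████ █████████████████       █
█ A ██████████████████████████████       █
█ ↳↓██████████████████████████████████████
█ █↓ █████████████████████████████████████
█  ↓████████████████████ █████████████████
█  ↓██████████████████████████████████   █
█  ↓███  █████████████████████████████   █
█  ↓█    █████████████████████████████   █
█  ↳→→→↓██████████████████████████████   █
█████ █B████████████████████████████████ █
█████ █ ████████████████████████████████ █
███████ ████ █████████████████████████   █
███████  █████ ██████████████████████    █
█     █  █     █    ███  █ ████       █  █
█     █    ██                         █  █
██████████████████████████████████████████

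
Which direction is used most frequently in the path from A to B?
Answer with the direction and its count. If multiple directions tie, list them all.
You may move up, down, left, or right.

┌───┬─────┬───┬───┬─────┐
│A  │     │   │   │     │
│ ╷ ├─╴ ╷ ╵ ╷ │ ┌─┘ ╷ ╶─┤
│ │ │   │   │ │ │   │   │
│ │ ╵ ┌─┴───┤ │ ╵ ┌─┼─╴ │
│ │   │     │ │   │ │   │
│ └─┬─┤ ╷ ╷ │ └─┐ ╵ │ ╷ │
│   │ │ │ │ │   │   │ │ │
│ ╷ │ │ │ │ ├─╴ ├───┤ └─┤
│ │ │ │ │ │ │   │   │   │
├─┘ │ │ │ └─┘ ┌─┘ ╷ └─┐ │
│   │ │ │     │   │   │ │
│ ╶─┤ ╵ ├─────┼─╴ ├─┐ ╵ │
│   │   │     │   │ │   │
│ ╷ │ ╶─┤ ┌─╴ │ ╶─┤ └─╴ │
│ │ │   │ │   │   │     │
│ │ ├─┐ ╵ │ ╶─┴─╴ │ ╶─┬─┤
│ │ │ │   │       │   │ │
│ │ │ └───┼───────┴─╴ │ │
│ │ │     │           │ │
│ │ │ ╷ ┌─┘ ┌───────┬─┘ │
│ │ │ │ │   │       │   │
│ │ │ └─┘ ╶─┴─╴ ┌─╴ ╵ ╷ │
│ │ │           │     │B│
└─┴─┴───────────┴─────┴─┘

Directions: right, down, down, right, up, right, up, right, down, right, up, right, down, down, down, right, down, left, down, left, left, up, up, up, left, down, down, down, down, left, down, right, down, right, up, up, right, right, down, left, down, right, right, right, up, left, up, right, up, up, right, down, right, down, right, down, left, left, down, right, down, left, left, left, left, left, down, left, down, right, right, right, up, right, right, down, right, up, right, down
Counts: {'right': 26, 'down': 25, 'up': 14, 'left': 15}
Most common: right (26 times)

Solution:

┌───┬─────┬───┬───┬─────┐
│A ↓│  ↱ ↓│↱ ↓│   │     │
│ ╷ ├─╴ ╷ ╵ ╷ │ ┌─┘ ╷ ╶─┤
│ │↓│↱ ↑│↳ ↑│↓│ │   │   │
│ │ ╵ ┌─┴───┤ │ ╵ ┌─┼─╴ │
│ │↳ ↑│↓ ↰  │↓│   │ │   │
│ └─┬─┤ ╷ ╷ │ └─┐ ╵ │ ╷ │
│   │ │↓│↑│ │↳ ↓│   │ │ │
│ ╷ │ │ │ │ ├─╴ ├───┤ └─┤
│ │ │ │↓│↑│ │↓ ↲│↱ ↓│   │
├─┘ │ │ │ └─┘ ┌─┘ ╷ └─┐ │
│   │ │↓│↑ ← ↲│  ↑│↳ ↓│ │
│ ╶─┤ ╵ ├─────┼─╴ ├─┐ ╵ │
│   │↓ ↲│↱ → ↓│↱ ↑│ │↳ ↓│
│ ╷ │ ╶─┤ ┌─╴ │ ╶─┤ └─╴ │
│ │ │↳ ↓│↑│↓ ↲│↑ ↰│↓ ← ↲│
│ │ ├─┐ ╵ │ ╶─┴─╴ │ ╶─┬─┤
│ │ │ │↳ ↑│↳ → → ↑│↳ ↓│ │
│ │ │ └───┼───────┴─╴ │ │
│ │ │     │↓ ← ← ← ← ↲│ │
│ │ │ ╷ ┌─┘ ┌───────┬─┘ │
│ │ │ │ │↓ ↲│  ↱ → ↓│↱ ↓│
│ │ │ └─┘ ╶─┴─╴ ┌─╴ ╵ ╷ │
│ │ │    ↳ → → ↑│  ↳ ↑│B│
└─┴─┴───────────┴─────┴─┘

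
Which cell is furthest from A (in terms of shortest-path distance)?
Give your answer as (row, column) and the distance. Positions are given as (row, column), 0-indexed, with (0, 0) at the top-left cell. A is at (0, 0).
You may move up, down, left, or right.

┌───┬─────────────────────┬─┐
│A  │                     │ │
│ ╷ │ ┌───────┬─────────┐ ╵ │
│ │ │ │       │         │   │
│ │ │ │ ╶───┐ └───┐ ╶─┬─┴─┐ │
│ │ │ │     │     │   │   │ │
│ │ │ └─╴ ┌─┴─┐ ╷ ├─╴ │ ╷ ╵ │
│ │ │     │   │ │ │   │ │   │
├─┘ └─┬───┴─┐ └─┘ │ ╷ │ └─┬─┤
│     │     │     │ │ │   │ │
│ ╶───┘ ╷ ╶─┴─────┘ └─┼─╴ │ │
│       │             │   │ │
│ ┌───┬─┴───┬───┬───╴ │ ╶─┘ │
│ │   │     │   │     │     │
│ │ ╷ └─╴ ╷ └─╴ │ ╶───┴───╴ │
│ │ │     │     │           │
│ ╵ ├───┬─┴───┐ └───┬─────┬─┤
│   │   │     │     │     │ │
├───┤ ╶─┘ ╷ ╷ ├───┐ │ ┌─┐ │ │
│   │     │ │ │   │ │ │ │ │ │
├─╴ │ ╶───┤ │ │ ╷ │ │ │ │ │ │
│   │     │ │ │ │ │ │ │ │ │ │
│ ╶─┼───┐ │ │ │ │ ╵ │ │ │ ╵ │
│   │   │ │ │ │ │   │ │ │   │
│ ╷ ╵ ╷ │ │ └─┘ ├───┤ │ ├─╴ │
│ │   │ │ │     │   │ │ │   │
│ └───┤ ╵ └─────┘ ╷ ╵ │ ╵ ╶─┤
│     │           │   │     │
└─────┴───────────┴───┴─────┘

Computing BFS distances from A to all cells:
Furthest cell: (9, 11)
Distance: 78 steps

Path from A to the furthest cell:

┌───┬─────────────────────┬─┐
│A ↓│                     │ │
│ ╷ │ ┌───────┬─────────┐ ╵ │
│ │↓│ │       │         │   │
│ │ │ │ ╶───┐ └───┐ ╶─┬─┴─┐ │
│ │↓│ │     │     │   │   │ │
│ │ │ └─╴ ┌─┴─┐ ╷ ├─╴ │ ╷ ╵ │
│ │↓│     │   │ │ │   │ │   │
├─┘ └─┬───┴─┐ └─┘ │ ╷ │ └─┬─┤
│↓ ↲  │     │     │ │ │   │ │
│ ╶───┘ ╷ ╶─┴─────┘ └─┼─╴ │ │
│↓      │             │   │ │
│ ┌───┬─┴───┬───┬───╴ │ ╶─┘ │
│↓│↱ ↓│  ↱ ↓│   │     │     │
│ │ ╷ └─╴ ╷ └─╴ │ ╶───┴───╴ │
│↓│↑│↳ → ↑│↳ → ↓│           │
│ ╵ ├───┬─┴───┐ └───┬─────┬─┤
│↳ ↑│   │↓ ↰  │↳ → ↓│↱ → ↓│ │
├───┤ ╶─┘ ╷ ╷ ├───┐ │ ┌─┐ │ │
│   │↓ ← ↲│↑│ │↓ ↰│↓│↑│B│↓│ │
├─╴ │ ╶───┤ │ │ ╷ │ │ │ │ │ │
│   │↳ → ↓│↑│ │↓│↑│↓│↑│↑│↓│ │
│ ╶─┼───┐ │ │ │ │ ╵ │ │ │ ╵ │
│   │   │↓│↑│ │↓│↑ ↲│↑│↑│↳ ↓│
│ ╷ ╵ ╷ │ │ └─┘ ├───┤ │ ├─╴ │
│ │   │ │↓│↑ ← ↲│↱ ↓│↑│↑│↓ ↲│
│ └───┤ ╵ └─────┘ ╷ ╵ │ ╵ ╶─┤
│     │  ↳ → → → ↑│↳ ↑│↑ ↲  │
└─────┴───────────┴───┴─────┘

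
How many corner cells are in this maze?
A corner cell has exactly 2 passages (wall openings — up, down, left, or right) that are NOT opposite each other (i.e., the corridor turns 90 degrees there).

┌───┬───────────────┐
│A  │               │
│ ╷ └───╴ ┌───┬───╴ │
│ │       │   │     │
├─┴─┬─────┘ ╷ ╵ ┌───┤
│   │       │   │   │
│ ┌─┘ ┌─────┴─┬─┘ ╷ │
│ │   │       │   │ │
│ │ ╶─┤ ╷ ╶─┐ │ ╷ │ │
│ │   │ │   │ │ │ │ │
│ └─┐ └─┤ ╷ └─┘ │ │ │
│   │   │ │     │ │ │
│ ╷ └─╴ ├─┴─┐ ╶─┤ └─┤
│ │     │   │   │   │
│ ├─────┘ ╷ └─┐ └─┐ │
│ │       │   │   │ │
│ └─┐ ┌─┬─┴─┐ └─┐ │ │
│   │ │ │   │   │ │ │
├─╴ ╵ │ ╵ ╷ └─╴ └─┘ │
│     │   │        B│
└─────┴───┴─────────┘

Counting corner cells (2 non-opposite passages):
Total corners: 53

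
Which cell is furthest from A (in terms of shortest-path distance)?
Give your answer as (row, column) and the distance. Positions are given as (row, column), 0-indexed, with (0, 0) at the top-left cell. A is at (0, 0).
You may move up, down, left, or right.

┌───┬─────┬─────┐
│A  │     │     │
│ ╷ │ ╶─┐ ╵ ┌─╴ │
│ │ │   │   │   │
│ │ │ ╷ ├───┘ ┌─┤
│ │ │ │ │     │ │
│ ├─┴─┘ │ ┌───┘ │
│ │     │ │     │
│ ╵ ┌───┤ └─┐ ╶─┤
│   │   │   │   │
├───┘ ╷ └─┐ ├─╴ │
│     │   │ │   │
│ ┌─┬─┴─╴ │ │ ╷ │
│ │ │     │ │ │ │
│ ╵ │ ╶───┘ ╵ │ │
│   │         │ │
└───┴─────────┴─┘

Computing BFS distances from A to all cells:
Furthest cell: (6, 1)
Distance: 47 steps

Path from A to the furthest cell:

┌───┬─────┬─────┐
│A  │↱ → ↓│↱ → ↓│
│ ╷ │ ╶─┐ ╵ ┌─╴ │
│↓│ │↑ ↰│↳ ↑│↓ ↲│
│ │ │ ╷ ├───┘ ┌─┤
│↓│ │ │↑│↓ ← ↲│ │
│ ├─┴─┘ │ ┌───┘ │
│↓│↱ → ↑│↓│     │
│ ╵ ┌───┤ └─┐ ╶─┤
│↳ ↑│↓ ↰│↳ ↓│   │
├───┘ ╷ └─┐ ├─╴ │
│↓ ← ↲│↑ ↰│↓│   │
│ ┌─┬─┴─╴ │ │ ╷ │
│↓│B│↱ → ↑│↓│ │ │
│ ╵ │ ╶───┘ ╵ │ │
│↳ ↑│↑ ← ← ↲  │ │
└───┴─────────┴─┘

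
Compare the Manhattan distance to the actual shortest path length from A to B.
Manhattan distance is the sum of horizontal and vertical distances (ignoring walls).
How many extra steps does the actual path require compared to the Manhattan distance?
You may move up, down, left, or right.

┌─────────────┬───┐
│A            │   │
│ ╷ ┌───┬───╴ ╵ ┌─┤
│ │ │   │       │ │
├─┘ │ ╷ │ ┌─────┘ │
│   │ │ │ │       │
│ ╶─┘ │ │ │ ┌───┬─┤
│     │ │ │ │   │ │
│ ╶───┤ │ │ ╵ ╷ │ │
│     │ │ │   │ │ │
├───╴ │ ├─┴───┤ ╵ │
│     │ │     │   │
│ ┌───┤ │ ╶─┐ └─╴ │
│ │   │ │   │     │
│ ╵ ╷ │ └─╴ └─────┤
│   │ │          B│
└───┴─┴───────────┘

Manhattan distance: |7 - 0| + |8 - 0| = 15
Actual path length: 21
Extra steps: 21 - 15 = 6

Solution:

┌─────────────┬───┐
│A ↓          │   │
│ ╷ ┌───┬───╴ ╵ ┌─┤
│ │↓│↱ ↓│       │ │
├─┘ │ ╷ │ ┌─────┘ │
│↓ ↲│↑│↓│ │       │
│ ╶─┘ │ │ │ ┌───┬─┤
│↳ → ↑│↓│ │ │   │ │
│ ╶───┤ │ │ ╵ ╷ │ │
│     │↓│ │   │ │ │
├───╴ │ ├─┴───┤ ╵ │
│     │↓│     │   │
│ ┌───┤ │ ╶─┐ └─╴ │
│ │   │↓│   │     │
│ ╵ ╷ │ └─╴ └─────┤
│   │ │↳ → → → → B│
└───┴─┴───────────┘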